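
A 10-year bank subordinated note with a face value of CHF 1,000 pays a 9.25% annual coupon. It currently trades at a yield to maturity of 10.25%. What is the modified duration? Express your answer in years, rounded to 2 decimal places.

Periodic yield y = 0.1025. First find Macaulay duration:
  t   CF        PV=CF/(1+0.1025)^t    t·PV
  1        92.50        83.9002        83.9002
  2        92.50        76.1000       152.2000
  3        92.50        69.0249       207.0748
  4        92.50        62.6076       250.4306
  5        92.50        56.7870       283.9349
  6        92.50        51.5075       309.0448
  7        92.50        46.7188       327.0315
  8        92.50        42.3753       339.0025
  9        92.50        38.4357       345.9209
  10    1,092.50       411.7518     4,117.5176
  Σ                    939.2087     6,416.0577
P = 939.2087; Macaulay duration = 6,416.0577 / 939.2087 = 6.83134 years.
Modified duration = D_Mac / (1 + y) = 6.83134 / 1.1025 = 6.19623 years.

6.20 years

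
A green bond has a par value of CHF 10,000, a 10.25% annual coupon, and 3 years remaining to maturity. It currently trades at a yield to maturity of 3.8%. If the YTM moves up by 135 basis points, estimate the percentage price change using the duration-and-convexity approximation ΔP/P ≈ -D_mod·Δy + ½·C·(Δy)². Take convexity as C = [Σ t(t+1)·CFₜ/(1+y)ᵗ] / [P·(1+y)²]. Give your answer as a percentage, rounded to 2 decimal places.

-3.49%

With y = 0.038:
  t   CF        PV=CF/(1+0.038)^t    t·PV        t(t+1)·PV
  1     1,025.00       987.4759       987.4759       1,974.9518
  2     1,025.00       951.3255     1,902.6511       5,707.9533
  3    11,025.00     9,857.9483    29,573.8450     118,295.3800
  Σ                 11,796.7498    32,463.9720     125,978.2851
P = 11,796.7498; D_Mac = 2.75194 yrs; D_mod = 2.65120 yrs; C = 9.91148.
Duration effect: -2.65120 × (+0.0135) = -0.035791
Convexity effect: 0.5 × 9.91148 × (0.0135)² = +0.0009032
ΔP/P ≈ -0.035791 + 0.0009032 = -0.034888 = -3.4888%.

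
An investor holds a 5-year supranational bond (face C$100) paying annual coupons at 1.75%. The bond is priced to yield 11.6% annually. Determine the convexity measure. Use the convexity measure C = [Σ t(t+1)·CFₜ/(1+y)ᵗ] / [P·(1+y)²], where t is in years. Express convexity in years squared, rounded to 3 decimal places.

With y = 0.116:
  t   CF        PV=CF/(1+0.116)^t    t·PV        t(t+1)·PV
  1         1.75         1.5681         1.5681           3.1362
  2         1.75         1.4051         2.8102           8.4306
  3         1.75         1.2591         3.7772          15.1087
  4         1.75         1.1282         4.5127          22.5637
  5       101.75        58.7778       293.8891       1,763.3345
  Σ                     64.1383       306.5573       1,812.5738
P = 64.1383.
Convexity = Σ t(t+1)·PV / [P·(1+y)²] = 1,812.5738 / (64.1383 × 1.245456) = 22.69081.

22.691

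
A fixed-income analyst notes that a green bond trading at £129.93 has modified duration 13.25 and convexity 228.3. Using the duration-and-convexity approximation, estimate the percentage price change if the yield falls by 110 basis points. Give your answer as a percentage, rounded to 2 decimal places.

Duration effect: -D_mod·Δy = -13.25 × (-0.011) = +0.145750
Convexity effect: ½·C·(Δy)² = 0.5 × 228.3 × (-0.011)² = +0.01381215
ΔP/P ≈ +0.145750 + 0.01381215 = +0.15956215
= +15.956215%.

+15.96%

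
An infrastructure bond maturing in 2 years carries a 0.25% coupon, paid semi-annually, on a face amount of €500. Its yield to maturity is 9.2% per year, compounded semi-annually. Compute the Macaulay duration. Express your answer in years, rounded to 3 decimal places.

Periodic yield y = 0.046. Discount each cash flow and weight by its period:
  t   CF        PV=CF/(1+0.046)^t    t·PV
  1        0.625         0.5975         0.5975
  2        0.625         0.5712         1.1425
  3        0.625         0.5461         1.6383
  4      500.625       418.2017     1,672.8068
  Σ                    419.9166     1,676.1851
Price P = Σ PV = 419.9166.
Macaulay duration = Σ(t·PV) / P = 1,676.1851 / 419.9166 = 3.99171 half-year periods.
In years: 3.99171 / 2 = 1.99585 years.

1.996 years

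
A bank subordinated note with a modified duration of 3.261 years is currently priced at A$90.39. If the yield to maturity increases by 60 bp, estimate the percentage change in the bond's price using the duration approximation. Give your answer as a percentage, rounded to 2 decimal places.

-1.96%

Duration approximation: ΔP/P ≈ -D_mod · Δy = -3.261 × (+0.006) = -0.019566.
As a percentage: -1.9566%.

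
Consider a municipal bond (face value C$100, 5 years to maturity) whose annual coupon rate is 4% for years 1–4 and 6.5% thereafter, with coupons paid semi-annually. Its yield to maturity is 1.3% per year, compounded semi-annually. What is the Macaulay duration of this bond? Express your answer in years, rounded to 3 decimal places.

Periodic yield y = 0.0065. Discount each cash flow and weight by its period:
  t   CF        PV=CF/(1+0.0065)^t    t·PV
  1         2.00         1.9871         1.9871
  2         2.00         1.9743         3.9485
  3         2.00         1.9615         5.8845
  4         2.00         1.9488         7.7953
  5         2.00         1.9362         9.6812
  6         2.00         1.9237        11.5425
  7         2.00         1.9113        13.3792
  8         2.00         1.8990        15.1918
  9         3.25         3.0659        27.5932
  10      103.25        96.7726       967.7257
  Σ                    115.3804     1,064.7291
Price P = Σ PV = 115.3804.
Macaulay duration = Σ(t·PV) / P = 1,064.7291 / 115.3804 = 9.22799 half-year periods.
In years: 9.22799 / 2 = 4.61399 years.

4.614 years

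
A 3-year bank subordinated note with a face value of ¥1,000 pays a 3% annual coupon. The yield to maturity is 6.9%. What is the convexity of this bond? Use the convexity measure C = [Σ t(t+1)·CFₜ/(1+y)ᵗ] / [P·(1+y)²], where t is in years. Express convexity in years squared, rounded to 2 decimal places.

10.07

With y = 0.069:
  t   CF        PV=CF/(1+0.069)^t    t·PV        t(t+1)·PV
  1        30.00        28.0636        28.0636          56.1272
  2        30.00        26.2522        52.5044         157.5133
  3     1,030.00       843.1486     2,529.4457      10,117.7829
  Σ                    897.4644     2,610.0137      10,331.4233
P = 897.4644.
Convexity = Σ t(t+1)·PV / [P·(1+y)²] = 10,331.4233 / (897.4644 × 1.142761) = 10.07367.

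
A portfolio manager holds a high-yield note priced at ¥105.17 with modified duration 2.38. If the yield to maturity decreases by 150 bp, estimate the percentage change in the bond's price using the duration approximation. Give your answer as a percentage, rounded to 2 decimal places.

+3.57%

Duration approximation: ΔP/P ≈ -D_mod · Δy = -2.38 × (-0.015) = +0.035700.
As a percentage: +3.5700%.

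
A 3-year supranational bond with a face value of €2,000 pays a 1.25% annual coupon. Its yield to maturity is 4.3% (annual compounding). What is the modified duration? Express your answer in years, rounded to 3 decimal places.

Periodic yield y = 0.043. First find Macaulay duration:
  t   CF        PV=CF/(1+0.043)^t    t·PV
  1        25.00        23.9693        23.9693
  2        25.00        22.9811        45.9623
  3     2,025.00     1,784.7283     5,354.1848
  Σ                  1,831.6787     5,424.1164
P = 1,831.6787; Macaulay duration = 5,424.1164 / 1,831.6787 = 2.96128 years.
Modified duration = D_Mac / (1 + y) = 2.96128 / 1.043 = 2.83920 years.

2.839 years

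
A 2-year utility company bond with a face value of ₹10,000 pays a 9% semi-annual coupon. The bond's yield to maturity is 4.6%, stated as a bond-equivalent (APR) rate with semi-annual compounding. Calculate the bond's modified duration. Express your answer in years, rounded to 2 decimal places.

Periodic yield y = 0.023. First find Macaulay duration:
  t   CF        PV=CF/(1+0.023)^t    t·PV
  1       450.00       439.8827       439.8827
  2       450.00       429.9929       859.9857
  3       450.00       420.3254     1,260.9761
  4    10,450.00     9,541.4363    38,165.7452
  Σ                 10,831.6372    40,726.5898
P = 10,831.6372; Macaulay duration = 40,726.5898 / 10,831.6372 = 3.75997 half-year periods = 1.87998 years.
Modified duration = D_Mac / (1 + y) = 1.87998 / 1.023 = 1.83772 years.

1.84 years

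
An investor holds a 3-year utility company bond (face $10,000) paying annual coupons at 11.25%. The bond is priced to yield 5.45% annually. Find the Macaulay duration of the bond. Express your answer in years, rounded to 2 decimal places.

2.73 years

Periodic yield y = 0.0545. Discount each cash flow and weight by its year:
  t   CF        PV=CF/(1+0.0545)^t    t·PV
  1     1,125.00     1,066.8563     1,066.8563
  2     1,125.00     1,011.7177     2,023.4354
  3    11,125.00     9,487.6852    28,463.0557
  Σ                 11,566.2593    31,553.3474
Price P = Σ PV = 11,566.2593.
Macaulay duration = Σ(t·PV) / P = 31,553.3474 / 11,566.2593 = 2.72805 years.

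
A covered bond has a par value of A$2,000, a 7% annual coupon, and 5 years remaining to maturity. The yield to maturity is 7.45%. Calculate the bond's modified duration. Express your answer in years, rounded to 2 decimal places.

4.08 years

Periodic yield y = 0.0745. First find Macaulay duration:
  t   CF        PV=CF/(1+0.0745)^t    t·PV
  1       140.00       130.2932       130.2932
  2       140.00       121.2593       242.5187
  3       140.00       112.8519       338.5556
  4       140.00       105.0273       420.1094
  5     2,140.00     1,494.1069     7,470.5345
  Σ                  1,963.5386     8,602.0114
P = 1,963.5386; Macaulay duration = 8,602.0114 / 1,963.5386 = 4.38087 years.
Modified duration = D_Mac / (1 + y) = 4.38087 / 1.0745 = 4.07713 years.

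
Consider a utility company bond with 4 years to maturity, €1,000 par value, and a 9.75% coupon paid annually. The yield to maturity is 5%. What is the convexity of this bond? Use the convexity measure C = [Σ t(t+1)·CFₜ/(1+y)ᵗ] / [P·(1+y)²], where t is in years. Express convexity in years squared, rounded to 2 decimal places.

15.36

With y = 0.05:
  t   CF        PV=CF/(1+0.05)^t    t·PV        t(t+1)·PV
  1        97.50        92.8571        92.8571         185.7143
  2        97.50        88.4354       176.8707         530.6122
  3        97.50        84.2242       252.6725       1,010.6900
  4     1,097.50       902.9160     3,611.6639      18,058.3193
  Σ                  1,168.4326     4,134.0643      19,785.3358
P = 1,168.4326.
Convexity = Σ t(t+1)·PV / [P·(1+y)²] = 19,785.3358 / (1,168.4326 × 1.102500) = 15.35894.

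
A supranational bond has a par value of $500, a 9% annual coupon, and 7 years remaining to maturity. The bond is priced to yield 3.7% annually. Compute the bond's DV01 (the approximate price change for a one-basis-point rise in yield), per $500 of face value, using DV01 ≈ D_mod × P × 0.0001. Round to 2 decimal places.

Periodic yield y = 0.037.
  t   CF        PV=CF/(1+0.037)^t    t·PV
  1        45.00        43.3944        43.3944
  2        45.00        41.8461        83.6922
  3        45.00        40.3530       121.0591
  4        45.00        38.9132       155.6530
  5        45.00        37.5248       187.6241
  6        45.00        36.1859       217.1157
  7       545.00       422.6153     2,958.3070
  Σ                    660.8329     3,766.8456
P = 660.8329; D_Mac = 5.70015 yrs; D_mod = 5.49677 yrs.
DV01 ≈ 5.49677 × 660.8329 × 0.0001 = 0.363245.

$0.36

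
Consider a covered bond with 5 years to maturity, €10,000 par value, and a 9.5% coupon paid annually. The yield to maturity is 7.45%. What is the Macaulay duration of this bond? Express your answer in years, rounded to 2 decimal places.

Periodic yield y = 0.0745. Discount each cash flow and weight by its year:
  t   CF        PV=CF/(1+0.0745)^t    t·PV
  1       950.00       884.1322       884.1322
  2       950.00       822.8312     1,645.6625
  3       950.00       765.7806     2,297.3417
  4       950.00       712.6855     2,850.7420
  5    10,950.00     7,645.0797    38,225.3987
  Σ                 10,830.5092    45,903.2771
Price P = Σ PV = 10,830.5092.
Macaulay duration = Σ(t·PV) / P = 45,903.2771 / 10,830.5092 = 4.23833 years.

4.24 years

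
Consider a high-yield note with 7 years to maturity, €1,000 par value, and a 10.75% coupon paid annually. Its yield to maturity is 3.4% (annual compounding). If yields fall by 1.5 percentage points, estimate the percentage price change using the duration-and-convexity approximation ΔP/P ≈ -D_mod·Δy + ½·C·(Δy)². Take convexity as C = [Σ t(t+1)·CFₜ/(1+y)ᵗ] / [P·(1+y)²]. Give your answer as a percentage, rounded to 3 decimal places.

+8.518%

With y = 0.034:
  t   CF        PV=CF/(1+0.034)^t    t·PV        t(t+1)·PV
  1       107.50       103.9652       103.9652         207.9304
  2       107.50       100.5466       201.0932         603.2796
  3       107.50        97.2404       291.7213       1,166.8851
  4       107.50        94.0430       376.1719       1,880.8593
  5       107.50        90.9506       454.7532       2,728.5193
  6       107.50        87.9600       527.7600       3,694.3201
  7     1,107.50       876.3951     6,134.7660      49,078.1282
  Σ                  1,451.1010     8,090.2308      59,359.9219
P = 1,451.1010; D_Mac = 5.57524 yrs; D_mod = 5.39191 yrs; C = 38.26085.
Duration effect: -5.39191 × (-0.015) = +0.080879
Convexity effect: 0.5 × 38.26085 × (-0.015)² = +0.0043043
ΔP/P ≈ +0.080879 + 0.0043043 = +0.085183 = +8.5183%.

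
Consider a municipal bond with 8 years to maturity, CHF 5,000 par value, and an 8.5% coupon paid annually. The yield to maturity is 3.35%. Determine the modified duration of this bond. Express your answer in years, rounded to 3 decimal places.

6.200 years

Periodic yield y = 0.0335. First find Macaulay duration:
  t   CF        PV=CF/(1+0.0335)^t    t·PV
  1       425.00       411.2240       411.2240
  2       425.00       397.8945       795.7891
  3       425.00       384.9971     1,154.9914
  4       425.00       372.5178     1,490.0711
  5       425.00       360.4429     1,802.2147
  6       425.00       348.7595     2,092.5570
  7       425.00       337.4548     2,362.1833
  8     5,425.00     4,167.8866    33,343.0929
  Σ                  6,781.1772    43,452.1234
P = 6,781.1772; Macaulay duration = 43,452.1234 / 6,781.1772 = 6.40776 years.
Modified duration = D_Mac / (1 + y) = 6.40776 / 1.0335 = 6.20005 years.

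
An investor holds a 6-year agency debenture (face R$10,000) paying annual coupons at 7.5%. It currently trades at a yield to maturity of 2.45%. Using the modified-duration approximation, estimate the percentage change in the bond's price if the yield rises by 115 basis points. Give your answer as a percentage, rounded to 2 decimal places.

-5.80%

Periodic yield y = 0.0245. Modified duration first:
  t   CF        PV=CF/(1+0.0245)^t    t·PV
  1       750.00       732.0644       732.0644
  2       750.00       714.5578     1,429.1155
  3       750.00       697.4697     2,092.4092
  4       750.00       680.7904     2,723.1615
  5       750.00       664.5099     3,322.5495
  6    10,750.00     9,296.8685    55,781.2110
  Σ                 12,786.2607    66,080.5111
P = 12,786.2607; D_Mac = 5.16809 yrs; D_mod = 5.16809/(1+0.0245) = 5.04450 yrs.
ΔP/P ≈ -D_mod · Δy = -5.04450 × (+0.0115) = -0.058012 = -5.8012%.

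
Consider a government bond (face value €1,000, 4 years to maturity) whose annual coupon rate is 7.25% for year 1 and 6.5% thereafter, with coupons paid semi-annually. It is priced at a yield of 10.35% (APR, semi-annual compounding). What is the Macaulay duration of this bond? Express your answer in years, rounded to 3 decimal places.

Periodic yield y = 0.05175. Discount each cash flow and weight by its period:
  t   CF        PV=CF/(1+0.05175)^t    t·PV
  1        36.25        34.4664        34.4664
  2        36.25        32.7705        65.5410
  3        32.50        27.9348        83.8044
  4        32.50        26.5603       106.2413
  5        32.50        25.2535       126.2673
  6        32.50        24.0109       144.0653
  7        32.50        22.8295       159.8062
  8     1,032.50       689.5883     5,516.7065
  Σ                    883.4141     6,236.8984
Price P = Σ PV = 883.4141.
Macaulay duration = Σ(t·PV) / P = 6,236.8984 / 883.4141 = 7.05999 half-year periods.
In years: 7.05999 / 2 = 3.53000 years.

3.530 years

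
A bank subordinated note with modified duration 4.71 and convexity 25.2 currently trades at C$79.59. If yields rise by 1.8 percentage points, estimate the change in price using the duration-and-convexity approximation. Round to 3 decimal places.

Duration effect: -D_mod·Δy = -4.71 × (+0.018) = -0.084780
Convexity effect: ½·C·(Δy)² = 0.5 × 25.2 × (0.018)² = +0.0040824
ΔP/P ≈ -0.084780 + 0.0040824 = -0.0806976
ΔP ≈ 79.59 × (-0.0806976) = -6.422721984.

-C$6.423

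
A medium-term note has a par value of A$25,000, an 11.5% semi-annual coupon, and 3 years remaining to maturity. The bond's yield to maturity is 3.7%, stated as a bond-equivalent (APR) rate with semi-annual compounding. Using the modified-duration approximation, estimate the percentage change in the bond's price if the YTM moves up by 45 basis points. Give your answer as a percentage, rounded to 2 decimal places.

-1.18%

Periodic yield y = 0.0185. Modified duration first:
  t   CF        PV=CF/(1+0.0185)^t    t·PV
  1     1,437.50     1,411.3893     1,411.3893
  2     1,437.50     1,385.7529     2,771.5057
  3     1,437.50     1,360.5821     4,081.7463
  4     1,437.50     1,335.8685     5,343.4741
  5     1,437.50     1,311.6039     6,558.0193
  6    26,437.50    23,683.9527   142,103.7161
  Σ                 30,489.1493   162,269.8509
P = 30,489.1493; D_Mac = 5.32222 half-year periods = 2.66111 yrs; D_mod = 2.66111/(1+0.0185) = 2.61277 yrs.
ΔP/P ≈ -D_mod · Δy = -2.61277 × (+0.0045) = -0.011757 = -1.1757%.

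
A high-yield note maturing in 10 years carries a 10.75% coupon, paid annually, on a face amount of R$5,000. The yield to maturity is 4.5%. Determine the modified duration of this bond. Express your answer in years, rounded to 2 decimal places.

Periodic yield y = 0.045. First find Macaulay duration:
  t   CF        PV=CF/(1+0.045)^t    t·PV
  1       537.50       514.3541       514.3541
  2       537.50       492.2048       984.4097
  3       537.50       471.0094     1,413.0283
  4       537.50       450.7267     1,802.9069
  5       537.50       431.3174     2,156.5872
  6       537.50       412.7440     2,476.4638
  7       537.50       394.9703     2,764.7921
  8       537.50       377.9620     3,023.6960
  9       537.50       361.6861     3,255.1752
  10    5,537.50     3,565.7495    35,657.4954
  Σ                  7,472.7244    54,048.9086
P = 7,472.7244; Macaulay duration = 54,048.9086 / 7,472.7244 = 7.23283 years.
Modified duration = D_Mac / (1 + y) = 7.23283 / 1.045 = 6.92136 years.

6.92 years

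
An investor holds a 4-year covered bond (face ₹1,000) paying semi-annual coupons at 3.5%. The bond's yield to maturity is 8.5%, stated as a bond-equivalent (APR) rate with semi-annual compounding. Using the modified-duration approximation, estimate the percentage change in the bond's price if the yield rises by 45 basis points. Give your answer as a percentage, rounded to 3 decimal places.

Periodic yield y = 0.0425. Modified duration first:
  t   CF        PV=CF/(1+0.0425)^t    t·PV
  1        17.50        16.7866        16.7866
  2        17.50        16.1022        32.2045
  3        17.50        15.4458        46.3373
  4        17.50        14.8161        59.2644
  5        17.50        14.2121        71.0604
  6        17.50        13.6327        81.7962
  7        17.50        13.0769        91.5385
  8     1,017.50       729.3331     5,834.6646
  Σ                    833.4054     6,233.6524
P = 833.4054; D_Mac = 7.47974 half-year periods = 3.73987 yrs; D_mod = 3.73987/(1+0.0425) = 3.58740 yrs.
ΔP/P ≈ -D_mod · Δy = -3.58740 × (+0.0045) = -0.016143 = -1.6143%.

-1.614%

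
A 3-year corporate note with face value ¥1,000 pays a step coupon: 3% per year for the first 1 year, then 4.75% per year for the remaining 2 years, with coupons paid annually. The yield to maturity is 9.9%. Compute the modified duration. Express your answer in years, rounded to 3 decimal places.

Periodic yield y = 0.099. First find Macaulay duration:
  t   CF        PV=CF/(1+0.099)^t    t·PV
  1        30.00        27.2975        27.2975
  2        47.50        39.3277        78.6553
  3     1,047.50       789.1525     2,367.4576
  Σ                    855.7777     2,473.4105
P = 855.7777; Macaulay duration = 2,473.4105 / 855.7777 = 2.89025 years.
Modified duration = D_Mac / (1 + y) = 2.89025 / 1.099 = 2.62989 years.

2.630 years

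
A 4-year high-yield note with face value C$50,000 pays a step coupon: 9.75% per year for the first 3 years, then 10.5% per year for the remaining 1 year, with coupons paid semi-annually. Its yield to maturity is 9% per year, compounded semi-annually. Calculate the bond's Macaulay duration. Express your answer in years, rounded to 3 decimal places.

Periodic yield y = 0.045. Discount each cash flow and weight by its period:
  t   CF        PV=CF/(1+0.045)^t    t·PV
  1     2,437.50     2,332.5359     2,332.5359
  2     2,437.50     2,232.0918     4,464.1835
  3     2,437.50     2,135.9730     6,407.9189
  4     2,437.50     2,043.9933     8,175.9731
  5     2,437.50     1,955.9744     9,779.8721
  6     2,437.50     1,871.7459    11,230.4752
  7     2,625.00     1,928.9247    13,502.4729
  8    52,625.00    37,005.1173   296,040.9385
  Σ                 51,506.3562   351,934.3701
Price P = Σ PV = 51,506.3562.
Macaulay duration = Σ(t·PV) / P = 351,934.3701 / 51,506.3562 = 6.83283 half-year periods.
In years: 6.83283 / 2 = 3.41642 years.

3.416 years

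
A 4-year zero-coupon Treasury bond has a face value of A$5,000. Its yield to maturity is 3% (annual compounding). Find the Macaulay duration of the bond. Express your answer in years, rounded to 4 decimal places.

A zero-coupon bond has a single cash flow at maturity, so its Macaulay duration equals its maturity: 4 years.

4.0000 years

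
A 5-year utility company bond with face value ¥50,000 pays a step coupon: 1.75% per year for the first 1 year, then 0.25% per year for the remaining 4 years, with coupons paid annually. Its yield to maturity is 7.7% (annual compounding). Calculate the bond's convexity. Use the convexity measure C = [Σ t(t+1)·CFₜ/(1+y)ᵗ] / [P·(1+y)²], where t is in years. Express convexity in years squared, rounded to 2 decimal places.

25.19

With y = 0.077:
  t   CF        PV=CF/(1+0.077)^t    t·PV        t(t+1)·PV
  1       875.00       812.4420       812.4420       1,624.8839
  2       125.00       107.7652       215.5304         646.5913
  3       125.00       100.0606       300.1817       1,200.7266
  4       125.00        92.9067       371.6269       1,858.1347
  5    50,125.00    34,592.0157   172,960.0784   1,037,760.4704
  Σ                 35,705.1902   174,659.8594   1,043,090.8070
P = 35,705.1902.
Convexity = Σ t(t+1)·PV / [P·(1+y)²] = 1,043,090.8070 / (35,705.1902 × 1.159929) = 25.18601.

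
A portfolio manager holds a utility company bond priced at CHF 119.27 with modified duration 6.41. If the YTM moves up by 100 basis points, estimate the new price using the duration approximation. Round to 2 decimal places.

CHF 111.62

Duration approximation: ΔP/P ≈ -D_mod · Δy = -6.41 × (+0.01) = -0.064100.
New price ≈ 119.27 × (1 - 0.064100) = 111.624793.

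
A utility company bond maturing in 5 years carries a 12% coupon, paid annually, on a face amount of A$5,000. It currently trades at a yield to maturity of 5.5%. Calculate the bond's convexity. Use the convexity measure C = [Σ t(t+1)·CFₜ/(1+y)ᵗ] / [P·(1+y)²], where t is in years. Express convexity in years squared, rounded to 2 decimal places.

20.92

With y = 0.055:
  t   CF        PV=CF/(1+0.055)^t    t·PV        t(t+1)·PV
  1       600.00       568.7204       568.7204       1,137.4408
  2       600.00       539.0714     1,078.1429       3,234.4287
  3       600.00       510.9682     1,532.9046       6,131.6184
  4       600.00       484.3300     1,937.3202       9,686.6009
  5     5,600.00     4,284.7524    21,423.7619     128,542.5714
  Σ                  6,387.8425    26,540.8500     148,732.6602
P = 6,387.8425.
Convexity = Σ t(t+1)·PV / [P·(1+y)²] = 148,732.6602 / (6,387.8425 × 1.113025) = 20.91930.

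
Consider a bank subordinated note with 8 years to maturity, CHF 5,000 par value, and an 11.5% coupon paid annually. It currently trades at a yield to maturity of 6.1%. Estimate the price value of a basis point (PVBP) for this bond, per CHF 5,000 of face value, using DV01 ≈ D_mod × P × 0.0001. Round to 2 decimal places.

CHF 3.75

Periodic yield y = 0.061.
  t   CF        PV=CF/(1+0.061)^t    t·PV
  1       575.00       541.9416       541.9416
  2       575.00       510.7838     1,021.5675
  3       575.00       481.4173     1,444.2519
  4       575.00       453.7392     1,814.9568
  5       575.00       427.6524     2,138.2621
  6       575.00       403.0654     2,418.3925
  7       575.00       379.8920     2,659.2441
  8     5,575.00     3,471.5370    27,772.2961
  Σ                  6,670.0287    39,810.9126
P = 6,670.0287; D_Mac = 5.96863 yrs; D_mod = 5.62547 yrs.
DV01 ≈ 5.62547 × 6,670.0287 × 0.0001 = 3.752207.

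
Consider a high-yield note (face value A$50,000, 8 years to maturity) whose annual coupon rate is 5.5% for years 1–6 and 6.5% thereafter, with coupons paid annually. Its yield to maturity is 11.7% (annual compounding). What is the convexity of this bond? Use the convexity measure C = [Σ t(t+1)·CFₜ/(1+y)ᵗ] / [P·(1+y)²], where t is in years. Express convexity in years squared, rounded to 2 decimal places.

42.52

With y = 0.117:
  t   CF        PV=CF/(1+0.117)^t    t·PV        t(t+1)·PV
  1     2,750.00     2,461.9517     2,461.9517       4,923.9033
  2     2,750.00     2,204.0749     4,408.1498      13,224.4494
  3     2,750.00     1,973.2094     5,919.6282      23,678.5127
  4     2,750.00     1,766.5259     7,066.1035      35,330.5174
  5     2,750.00     1,581.4914     7,907.4569      47,444.7413
  6     2,750.00     1,415.8383     8,495.0298      59,465.2084
  7     3,250.00     1,497.9977    10,485.9840      83,887.8717
  8    53,250.00    21,973.2465   175,785.9718   1,582,073.7460
  Σ                 34,874.3357   222,530.2755   1,850,028.9502
P = 34,874.3357.
Convexity = Σ t(t+1)·PV / [P·(1+y)²] = 1,850,028.9502 / (34,874.3357 × 1.247689) = 42.51735.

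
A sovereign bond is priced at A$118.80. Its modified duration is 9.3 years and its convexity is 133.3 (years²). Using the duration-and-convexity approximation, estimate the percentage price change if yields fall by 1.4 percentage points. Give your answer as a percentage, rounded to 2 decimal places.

+14.33%

Duration effect: -D_mod·Δy = -9.3 × (-0.014) = +0.130200
Convexity effect: ½·C·(Δy)² = 0.5 × 133.3 × (-0.014)² = +0.0130634
ΔP/P ≈ +0.130200 + 0.0130634 = +0.1432634
= +14.32634%.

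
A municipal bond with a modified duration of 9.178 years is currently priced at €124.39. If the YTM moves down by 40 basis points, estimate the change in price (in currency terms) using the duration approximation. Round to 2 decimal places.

Duration approximation: ΔP/P ≈ -D_mod · Δy = -9.178 × (-0.004) = +0.036712.
ΔP ≈ 124.39 × (+0.036712) = +4.56660568.

+€4.57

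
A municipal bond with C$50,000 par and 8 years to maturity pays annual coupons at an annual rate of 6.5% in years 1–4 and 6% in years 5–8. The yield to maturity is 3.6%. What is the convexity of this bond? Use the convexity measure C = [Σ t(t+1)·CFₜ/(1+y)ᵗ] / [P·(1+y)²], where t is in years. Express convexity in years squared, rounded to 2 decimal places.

52.00

With y = 0.036:
  t   CF        PV=CF/(1+0.036)^t    t·PV        t(t+1)·PV
  1     3,250.00     3,137.0656     3,137.0656       6,274.1313
  2     3,250.00     3,028.0556     6,056.1113      18,168.3338
  3     3,250.00     2,922.8336     8,768.5009      35,074.0035
  4     3,250.00     2,821.2680    11,285.0719      56,425.3595
  5     3,000.00     2,513.7523    12,568.7614      75,412.5684
  6     3,000.00     2,426.4018    14,558.4109     101,908.8763
  7     3,000.00     2,342.0867    16,394.6069     131,156.8549
  8    53,000.00    39,939.0588   319,512.4706   2,875,612.2350
  Σ                 59,130.5225   392,280.9994   3,300,032.3627
P = 59,130.5225.
Convexity = Σ t(t+1)·PV / [P·(1+y)²] = 3,300,032.3627 / (59,130.5225 × 1.073296) = 51.99804.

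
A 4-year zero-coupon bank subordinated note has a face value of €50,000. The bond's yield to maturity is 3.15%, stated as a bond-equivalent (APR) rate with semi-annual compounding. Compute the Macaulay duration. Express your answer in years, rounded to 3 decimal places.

4.000 years

A zero-coupon bond has a single cash flow at maturity, so its Macaulay duration equals its maturity: 4 years.
(Equivalently: 8 semi-annual periods ÷ 2 = 4 years.)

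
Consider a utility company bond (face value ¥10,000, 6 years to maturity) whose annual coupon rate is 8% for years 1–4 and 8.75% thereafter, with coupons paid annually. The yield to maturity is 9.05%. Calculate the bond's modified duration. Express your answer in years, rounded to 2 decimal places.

Periodic yield y = 0.0905. First find Macaulay duration:
  t   CF        PV=CF/(1+0.0905)^t    t·PV
  1       800.00       733.6084       733.6084
  2       800.00       672.7267     1,345.4533
  3       800.00       616.8975     1,850.6924
  4       800.00       565.7015     2,262.8059
  5       875.00       567.3874     2,836.9371
  6    10,875.00     6,466.5888    38,799.5328
  Σ                  9,622.9103    47,829.0300
P = 9,622.9103; Macaulay duration = 47,829.0300 / 9,622.9103 = 4.97033 years.
Modified duration = D_Mac / (1 + y) = 4.97033 / 1.0905 = 4.55784 years.

4.56 years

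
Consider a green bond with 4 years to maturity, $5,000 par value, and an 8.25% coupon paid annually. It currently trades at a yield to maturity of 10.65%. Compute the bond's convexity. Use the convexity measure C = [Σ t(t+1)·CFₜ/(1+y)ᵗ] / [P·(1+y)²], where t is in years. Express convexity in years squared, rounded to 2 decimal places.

With y = 0.1065:
  t   CF        PV=CF/(1+0.1065)^t    t·PV        t(t+1)·PV
  1       412.50       372.7971       372.7971         745.5942
  2       412.50       336.9156       673.8312       2,021.4936
  3       412.50       304.4877       913.4630       3,653.8519
  4     5,412.50     3,610.7069    14,442.8276      72,214.1381
  Σ                  4,624.9073    16,402.9189      78,635.0778
P = 4,624.9073.
Convexity = Σ t(t+1)·PV / [P·(1+y)²] = 78,635.0778 / (4,624.9073 × 1.224342) = 13.88706.

13.89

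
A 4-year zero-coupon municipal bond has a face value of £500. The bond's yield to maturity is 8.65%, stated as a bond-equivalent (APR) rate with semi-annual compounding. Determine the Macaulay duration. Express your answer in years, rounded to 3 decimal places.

A zero-coupon bond has a single cash flow at maturity, so its Macaulay duration equals its maturity: 4 years.
(Equivalently: 8 semi-annual periods ÷ 2 = 4 years.)

4.000 years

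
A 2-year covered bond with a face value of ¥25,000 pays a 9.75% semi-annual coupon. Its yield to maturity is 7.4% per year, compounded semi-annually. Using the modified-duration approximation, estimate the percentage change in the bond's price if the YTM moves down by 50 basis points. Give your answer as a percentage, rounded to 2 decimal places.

Periodic yield y = 0.037. Modified duration first:
  t   CF        PV=CF/(1+0.037)^t    t·PV
  1     1,218.75     1,175.2652     1,175.2652
  2     1,218.75     1,133.3319     2,266.6638
  3     1,218.75     1,092.8948     3,278.6844
  4    26,218.75    22,672.3719    90,689.4876
  Σ                 26,073.8638    97,410.1010
P = 26,073.8638; D_Mac = 3.73593 half-year periods = 1.86796 yrs; D_mod = 1.86796/(1+0.037) = 1.80132 yrs.
ΔP/P ≈ -D_mod · Δy = -1.80132 × (-0.005) = +0.009007 = +0.9007%.

+0.90%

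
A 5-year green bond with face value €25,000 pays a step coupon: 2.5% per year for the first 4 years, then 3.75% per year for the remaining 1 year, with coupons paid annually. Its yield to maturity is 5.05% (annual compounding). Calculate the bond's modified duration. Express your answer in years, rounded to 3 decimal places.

4.520 years

Periodic yield y = 0.0505. First find Macaulay duration:
  t   CF        PV=CF/(1+0.0505)^t    t·PV
  1       625.00       594.9548       594.9548
  2       625.00       566.3539     1,132.7078
  3       625.00       539.1279     1,617.3838
  4       625.00       513.2108     2,052.8432
  5    25,937.50    20,274.3916   101,371.9579
  Σ                 22,488.0390   106,769.8476
P = 22,488.0390; Macaulay duration = 106,769.8476 / 22,488.0390 = 4.74785 years.
Modified duration = D_Mac / (1 + y) = 4.74785 / 1.0505 = 4.51961 years.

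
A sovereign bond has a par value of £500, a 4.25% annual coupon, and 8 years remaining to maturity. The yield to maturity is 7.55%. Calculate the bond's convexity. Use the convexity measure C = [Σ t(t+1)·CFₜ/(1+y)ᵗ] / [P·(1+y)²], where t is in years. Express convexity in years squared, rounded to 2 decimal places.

With y = 0.0755:
  t   CF        PV=CF/(1+0.0755)^t    t·PV        t(t+1)·PV
  1        21.25        19.7583        19.7583          39.5165
  2        21.25        18.3712        36.7424         110.2273
  3        21.25        17.0816        51.2447         204.9788
  4        21.25        15.8824        63.5298         317.6488
  5        21.25        14.7675        73.8375         443.0249
  6        21.25        13.7308        82.3849         576.6944
  7        21.25        12.7669        89.3684         714.9473
  8       521.25       291.1808     2,329.4465      20,965.0183
  Σ                    403.5395     2,746.3125      23,372.0565
P = 403.5395.
Convexity = Σ t(t+1)·PV / [P·(1+y)²] = 23,372.0565 / (403.5395 × 1.156700) = 50.07143.

50.07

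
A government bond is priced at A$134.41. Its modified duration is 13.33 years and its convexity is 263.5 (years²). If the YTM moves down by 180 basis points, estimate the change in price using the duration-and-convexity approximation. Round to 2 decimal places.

Duration effect: -D_mod·Δy = -13.33 × (-0.018) = +0.239940
Convexity effect: ½·C·(Δy)² = 0.5 × 263.5 × (-0.018)² = +0.0426870
ΔP/P ≈ +0.239940 + 0.0426870 = +0.282627
ΔP ≈ 134.41 × (+0.282627) = +37.98789507.

+A$37.99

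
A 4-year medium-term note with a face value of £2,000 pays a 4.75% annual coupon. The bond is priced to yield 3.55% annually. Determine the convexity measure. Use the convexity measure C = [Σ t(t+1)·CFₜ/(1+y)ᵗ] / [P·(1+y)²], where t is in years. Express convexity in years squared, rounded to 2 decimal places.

17.05

With y = 0.0355:
  t   CF        PV=CF/(1+0.0355)^t    t·PV        t(t+1)·PV
  1        95.00        91.7431        91.7431         183.4862
  2        95.00        88.5979       177.1958         531.5874
  3        95.00        85.5605       256.6815       1,026.7260
  4     2,095.00     1,822.1479     7,288.5914      36,442.9571
  Σ                  2,088.0494     7,814.2118      38,184.7567
P = 2,088.0494.
Convexity = Σ t(t+1)·PV / [P·(1+y)²] = 38,184.7567 / (2,088.0494 × 1.072260) = 17.05490.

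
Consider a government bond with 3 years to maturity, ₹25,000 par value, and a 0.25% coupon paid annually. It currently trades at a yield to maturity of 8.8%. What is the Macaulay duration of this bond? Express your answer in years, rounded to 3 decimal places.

2.991 years

Periodic yield y = 0.088. Discount each cash flow and weight by its year:
  t   CF        PV=CF/(1+0.088)^t    t·PV
  1        62.50        57.4449        57.4449
  2        62.50        52.7986       105.5972
  3    25,062.50    19,459.7700    58,379.3101
  Σ                 19,570.0135    58,542.3521
Price P = Σ PV = 19,570.0135.
Macaulay duration = Σ(t·PV) / P = 58,542.3521 / 19,570.0135 = 2.99143 years.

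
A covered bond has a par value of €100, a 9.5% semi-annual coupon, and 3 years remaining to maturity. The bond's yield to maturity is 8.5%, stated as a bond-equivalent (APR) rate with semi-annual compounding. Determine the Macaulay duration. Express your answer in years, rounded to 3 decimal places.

2.684 years

Periodic yield y = 0.0425. Discount each cash flow and weight by its period:
  t   CF        PV=CF/(1+0.0425)^t    t·PV
  1         4.75         4.5564         4.5564
  2         4.75         4.3706         8.7412
  3         4.75         4.1924        12.5773
  4         4.75         4.0215        16.0860
  5         4.75         3.8576        19.2878
  6       104.75        81.6014       489.6084
  Σ                    102.5999       550.8572
Price P = Σ PV = 102.5999.
Macaulay duration = Σ(t·PV) / P = 550.8572 / 102.5999 = 5.36898 half-year periods.
In years: 5.36898 / 2 = 2.68449 years.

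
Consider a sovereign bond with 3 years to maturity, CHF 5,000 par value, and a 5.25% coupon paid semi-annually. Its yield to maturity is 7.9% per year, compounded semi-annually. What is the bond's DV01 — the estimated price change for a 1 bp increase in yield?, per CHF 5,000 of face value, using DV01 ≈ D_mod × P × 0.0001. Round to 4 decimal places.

Periodic yield y = 0.0395.
  t   CF        PV=CF/(1+0.0395)^t    t·PV
  1       131.25       126.2626       126.2626
  2       131.25       121.4648       242.9295
  3       131.25       116.8492       350.5477
  4       131.25       112.4091       449.6363
  5       131.25       108.1376       540.6881
  6     5,131.25     4,067.0191    24,402.1146
  Σ                  4,652.1424    26,112.1789
P = 4,652.1424; D_Mac = 5.61294 half-year periods = 2.80647 yrs; D_mod = 2.69983 yrs.
DV01 ≈ 2.69983 × 4,652.1424 × 0.0001 = 1.255997.

CHF 1.2560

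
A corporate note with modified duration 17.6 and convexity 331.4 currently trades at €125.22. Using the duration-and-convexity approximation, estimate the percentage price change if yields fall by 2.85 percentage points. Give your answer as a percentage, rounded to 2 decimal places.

+63.62%

Duration effect: -D_mod·Δy = -17.6 × (-0.0285) = +0.501600
Convexity effect: ½·C·(Δy)² = 0.5 × 331.4 × (-0.0285)² = +0.134589825
ΔP/P ≈ +0.501600 + 0.134589825 = +0.636189825
= +63.6189825%.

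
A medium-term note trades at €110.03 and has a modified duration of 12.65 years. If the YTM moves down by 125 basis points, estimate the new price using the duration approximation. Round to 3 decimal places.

€127.428

Duration approximation: ΔP/P ≈ -D_mod · Δy = -12.65 × (-0.0125) = +0.158125.
New price ≈ 110.03 × (1 + 0.158125) = 127.42849375.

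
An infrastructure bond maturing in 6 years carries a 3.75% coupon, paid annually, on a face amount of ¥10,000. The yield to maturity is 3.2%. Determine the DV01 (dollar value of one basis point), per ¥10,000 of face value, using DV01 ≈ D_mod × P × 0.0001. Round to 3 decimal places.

Periodic yield y = 0.032.
  t   CF        PV=CF/(1+0.032)^t    t·PV
  1       375.00       363.3721       363.3721
  2       375.00       352.1047       704.2095
  3       375.00       341.1868     1,023.5603
  4       375.00       330.6073     1,322.4293
  5       375.00       320.3559     1,601.7797
  6    10,375.00     8,588.3537    51,530.1222
  Σ                 10,295.9806    56,545.4731
P = 10,295.9806; D_Mac = 5.49199 yrs; D_mod = 5.32170 yrs.
DV01 ≈ 5.32170 × 10,295.9806 × 0.0001 = 5.479213.

¥5.479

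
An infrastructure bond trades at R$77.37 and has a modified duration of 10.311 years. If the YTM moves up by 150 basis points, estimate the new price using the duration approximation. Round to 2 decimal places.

R$65.40

Duration approximation: ΔP/P ≈ -D_mod · Δy = -10.311 × (+0.015) = -0.154665.
New price ≈ 77.37 × (1 - 0.154665) = 65.40356895.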